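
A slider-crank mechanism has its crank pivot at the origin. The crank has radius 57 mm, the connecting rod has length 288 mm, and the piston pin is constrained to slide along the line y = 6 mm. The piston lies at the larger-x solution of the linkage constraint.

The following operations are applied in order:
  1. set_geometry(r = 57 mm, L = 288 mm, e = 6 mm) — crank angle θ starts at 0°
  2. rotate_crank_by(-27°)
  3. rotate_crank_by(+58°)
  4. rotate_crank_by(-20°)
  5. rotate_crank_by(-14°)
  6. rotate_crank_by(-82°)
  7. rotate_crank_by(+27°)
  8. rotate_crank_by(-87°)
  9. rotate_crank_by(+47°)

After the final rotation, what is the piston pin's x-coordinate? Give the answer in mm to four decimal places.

273.2158

set_geometry: r = 57 mm, L = 288 mm, e = 6 mm; θ ← 0°
rotate_crank_by(-27°): θ ← 0° -27° = -27°
rotate_crank_by(+58°): θ ← -27° +58° = 31°
rotate_crank_by(-20°): θ ← 31° -20° = 11°
rotate_crank_by(-14°): θ ← 11° -14° = -3°
rotate_crank_by(-82°): θ ← -3° -82° = -85°
rotate_crank_by(+27°): θ ← -85° +27° = -58°
rotate_crank_by(-87°): θ ← -58° -87° = -145°
rotate_crank_by(+47°): θ ← -145° +47° = -98°
crank pin P = (r cos θ, r sin θ) = (-7.932867, -56.445280)
h = r sin θ − e = -56.445280 − 6 = -62.445280
x = r cos θ + √(L² − h²) = -7.932867 + √(82944.0 − 3899.4130) = -7.932867 + 281.148692 = 273.215825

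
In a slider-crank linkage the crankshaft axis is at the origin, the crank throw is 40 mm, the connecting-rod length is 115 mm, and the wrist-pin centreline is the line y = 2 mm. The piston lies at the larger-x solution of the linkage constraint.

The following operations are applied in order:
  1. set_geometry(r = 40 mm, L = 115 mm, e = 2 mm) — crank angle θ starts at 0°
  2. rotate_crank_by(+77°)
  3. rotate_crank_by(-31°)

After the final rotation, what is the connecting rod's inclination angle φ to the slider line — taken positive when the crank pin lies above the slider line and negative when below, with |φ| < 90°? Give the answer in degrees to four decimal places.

set_geometry: r = 40 mm, L = 115 mm, e = 2 mm; θ ← 0°
rotate_crank_by(+77°): θ ← 0° +77° = 77°
rotate_crank_by(-31°): θ ← 77° -31° = 46°
crank pin P = (r cos θ, r sin θ) = (27.786335, 28.773592)
h = r sin θ − e = 28.773592 − 2 = 26.773592
sin φ = h / L = 26.773592 / 115 = 0.23281384
φ = arcsin(0.23281384) = 13.462791°

13.4628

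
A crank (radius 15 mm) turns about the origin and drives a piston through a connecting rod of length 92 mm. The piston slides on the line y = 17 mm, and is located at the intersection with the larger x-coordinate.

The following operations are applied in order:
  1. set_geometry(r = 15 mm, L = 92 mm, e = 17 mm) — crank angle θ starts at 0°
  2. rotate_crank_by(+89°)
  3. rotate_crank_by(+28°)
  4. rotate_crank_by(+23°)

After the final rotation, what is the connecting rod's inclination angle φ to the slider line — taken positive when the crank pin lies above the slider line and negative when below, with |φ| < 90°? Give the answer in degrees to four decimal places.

set_geometry: r = 15 mm, L = 92 mm, e = 17 mm; θ ← 0°
rotate_crank_by(+89°): θ ← 0° +89° = 89°
rotate_crank_by(+28°): θ ← 89° +28° = 117°
rotate_crank_by(+23°): θ ← 117° +23° = 140°
crank pin P = (r cos θ, r sin θ) = (-11.490667, 9.641814)
h = r sin θ − e = 9.641814 − 17 = -7.358186
sin φ = h / L = -7.358186 / 92 = -0.07998028
φ = arcsin(-0.07998028) = -4.587432°

-4.5874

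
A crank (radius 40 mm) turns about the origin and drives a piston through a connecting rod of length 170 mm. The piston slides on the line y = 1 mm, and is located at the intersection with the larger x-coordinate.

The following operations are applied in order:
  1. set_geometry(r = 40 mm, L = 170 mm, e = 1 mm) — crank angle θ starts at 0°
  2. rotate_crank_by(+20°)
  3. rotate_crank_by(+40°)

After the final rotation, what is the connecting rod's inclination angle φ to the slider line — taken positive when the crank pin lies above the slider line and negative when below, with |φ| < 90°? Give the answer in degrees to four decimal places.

11.4135

set_geometry: r = 40 mm, L = 170 mm, e = 1 mm; θ ← 0°
rotate_crank_by(+20°): θ ← 0° +20° = 20°
rotate_crank_by(+40°): θ ← 20° +40° = 60°
crank pin P = (r cos θ, r sin θ) = (20.000000, 34.641016)
h = r sin θ − e = 34.641016 − 1 = 33.641016
sin φ = h / L = 33.641016 / 170 = 0.19788833
φ = arcsin(0.19788833) = 11.413501°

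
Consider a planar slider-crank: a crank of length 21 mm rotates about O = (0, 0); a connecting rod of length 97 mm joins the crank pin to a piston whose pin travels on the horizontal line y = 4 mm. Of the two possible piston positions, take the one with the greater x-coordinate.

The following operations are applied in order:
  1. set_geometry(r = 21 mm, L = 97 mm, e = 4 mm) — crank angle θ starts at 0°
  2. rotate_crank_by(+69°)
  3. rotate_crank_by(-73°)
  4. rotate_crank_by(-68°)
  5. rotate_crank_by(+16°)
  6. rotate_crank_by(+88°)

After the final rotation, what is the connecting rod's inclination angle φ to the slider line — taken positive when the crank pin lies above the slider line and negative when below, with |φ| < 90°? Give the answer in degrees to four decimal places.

set_geometry: r = 21 mm, L = 97 mm, e = 4 mm; θ ← 0°
rotate_crank_by(+69°): θ ← 0° +69° = 69°
rotate_crank_by(-73°): θ ← 69° -73° = -4°
rotate_crank_by(-68°): θ ← -4° -68° = -72°
rotate_crank_by(+16°): θ ← -72° +16° = -56°
rotate_crank_by(+88°): θ ← -56° +88° = 32°
crank pin P = (r cos θ, r sin θ) = (17.809010, 11.128305)
h = r sin θ − e = 11.128305 − 4 = 7.128305
sin φ = h / L = 7.128305 / 97 = 0.07348768
φ = arcsin(0.07348768) = 4.214333°

4.2143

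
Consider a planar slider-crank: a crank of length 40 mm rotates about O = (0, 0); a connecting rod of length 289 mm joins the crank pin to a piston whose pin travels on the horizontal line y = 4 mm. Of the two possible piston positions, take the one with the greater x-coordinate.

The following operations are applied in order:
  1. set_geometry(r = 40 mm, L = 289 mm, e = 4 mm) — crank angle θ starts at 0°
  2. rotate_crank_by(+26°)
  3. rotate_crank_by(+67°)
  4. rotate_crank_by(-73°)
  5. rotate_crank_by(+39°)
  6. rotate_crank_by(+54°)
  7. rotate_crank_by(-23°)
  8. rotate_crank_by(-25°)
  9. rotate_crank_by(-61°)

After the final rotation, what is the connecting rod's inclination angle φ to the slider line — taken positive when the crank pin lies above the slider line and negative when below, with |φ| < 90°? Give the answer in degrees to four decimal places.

-0.2398

set_geometry: r = 40 mm, L = 289 mm, e = 4 mm; θ ← 0°
rotate_crank_by(+26°): θ ← 0° +26° = 26°
rotate_crank_by(+67°): θ ← 26° +67° = 93°
rotate_crank_by(-73°): θ ← 93° -73° = 20°
rotate_crank_by(+39°): θ ← 20° +39° = 59°
rotate_crank_by(+54°): θ ← 59° +54° = 113°
rotate_crank_by(-23°): θ ← 113° -23° = 90°
rotate_crank_by(-25°): θ ← 90° -25° = 65°
rotate_crank_by(-61°): θ ← 65° -61° = 4°
crank pin P = (r cos θ, r sin θ) = (39.902562, 2.790259)
h = r sin θ − e = 2.790259 − 4 = -1.209741
sin φ = h / L = -1.209741 / 289 = -0.00418596
φ = arcsin(-0.00418596) = -0.239838°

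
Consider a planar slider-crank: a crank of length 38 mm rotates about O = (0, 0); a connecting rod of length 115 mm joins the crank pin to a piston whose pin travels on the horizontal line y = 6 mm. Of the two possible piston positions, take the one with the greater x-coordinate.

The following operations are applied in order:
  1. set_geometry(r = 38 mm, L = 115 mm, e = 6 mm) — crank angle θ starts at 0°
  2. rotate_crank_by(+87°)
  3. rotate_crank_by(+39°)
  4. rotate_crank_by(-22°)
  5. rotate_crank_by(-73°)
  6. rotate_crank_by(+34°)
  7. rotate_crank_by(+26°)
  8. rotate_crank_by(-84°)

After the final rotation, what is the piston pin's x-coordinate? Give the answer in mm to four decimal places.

152.7086

set_geometry: r = 38 mm, L = 115 mm, e = 6 mm; θ ← 0°
rotate_crank_by(+87°): θ ← 0° +87° = 87°
rotate_crank_by(+39°): θ ← 87° +39° = 126°
rotate_crank_by(-22°): θ ← 126° -22° = 104°
rotate_crank_by(-73°): θ ← 104° -73° = 31°
rotate_crank_by(+34°): θ ← 31° +34° = 65°
rotate_crank_by(+26°): θ ← 65° +26° = 91°
rotate_crank_by(-84°): θ ← 91° -84° = 7°
crank pin P = (r cos θ, r sin θ) = (37.716754, 4.631035)
h = r sin θ − e = 4.631035 − 6 = -1.368965
x = r cos θ + √(L² − h²) = 37.716754 + √(13225.0 − 1.8741) = 37.716754 + 114.991852 = 152.708605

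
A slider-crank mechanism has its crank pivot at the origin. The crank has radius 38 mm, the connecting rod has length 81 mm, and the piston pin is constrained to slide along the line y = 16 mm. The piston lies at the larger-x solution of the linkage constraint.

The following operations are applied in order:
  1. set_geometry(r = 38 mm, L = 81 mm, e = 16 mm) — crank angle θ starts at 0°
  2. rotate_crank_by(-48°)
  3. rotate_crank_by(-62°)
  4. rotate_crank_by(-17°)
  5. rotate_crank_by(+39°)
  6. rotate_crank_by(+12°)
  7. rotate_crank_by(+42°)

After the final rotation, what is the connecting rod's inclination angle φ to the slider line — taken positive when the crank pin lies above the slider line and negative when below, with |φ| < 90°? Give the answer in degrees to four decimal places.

-27.3786

set_geometry: r = 38 mm, L = 81 mm, e = 16 mm; θ ← 0°
rotate_crank_by(-48°): θ ← 0° -48° = -48°
rotate_crank_by(-62°): θ ← -48° -62° = -110°
rotate_crank_by(-17°): θ ← -110° -17° = -127°
rotate_crank_by(+39°): θ ← -127° +39° = -88°
rotate_crank_by(+12°): θ ← -88° +12° = -76°
rotate_crank_by(+42°): θ ← -76° +42° = -34°
crank pin P = (r cos θ, r sin θ) = (31.503428, -21.249330)
h = r sin θ − e = -21.249330 − 16 = -37.249330
sin φ = h / L = -37.249330 / 81 = -0.45986828
φ = arcsin(-0.45986828) = -27.378608°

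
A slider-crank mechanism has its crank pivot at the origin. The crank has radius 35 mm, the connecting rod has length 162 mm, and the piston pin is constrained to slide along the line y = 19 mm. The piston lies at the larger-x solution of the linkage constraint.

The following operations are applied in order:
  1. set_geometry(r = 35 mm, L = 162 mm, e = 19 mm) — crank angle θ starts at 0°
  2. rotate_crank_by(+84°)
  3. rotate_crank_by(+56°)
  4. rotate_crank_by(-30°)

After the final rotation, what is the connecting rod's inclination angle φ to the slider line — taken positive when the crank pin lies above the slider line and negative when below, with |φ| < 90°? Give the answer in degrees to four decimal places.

set_geometry: r = 35 mm, L = 162 mm, e = 19 mm; θ ← 0°
rotate_crank_by(+84°): θ ← 0° +84° = 84°
rotate_crank_by(+56°): θ ← 84° +56° = 140°
rotate_crank_by(-30°): θ ← 140° -30° = 110°
crank pin P = (r cos θ, r sin θ) = (-11.970705, 32.889242)
h = r sin θ − e = 32.889242 − 19 = 13.889242
sin φ = h / L = 13.889242 / 162 = 0.08573606
φ = arcsin(0.08573606) = 4.918353°

4.9184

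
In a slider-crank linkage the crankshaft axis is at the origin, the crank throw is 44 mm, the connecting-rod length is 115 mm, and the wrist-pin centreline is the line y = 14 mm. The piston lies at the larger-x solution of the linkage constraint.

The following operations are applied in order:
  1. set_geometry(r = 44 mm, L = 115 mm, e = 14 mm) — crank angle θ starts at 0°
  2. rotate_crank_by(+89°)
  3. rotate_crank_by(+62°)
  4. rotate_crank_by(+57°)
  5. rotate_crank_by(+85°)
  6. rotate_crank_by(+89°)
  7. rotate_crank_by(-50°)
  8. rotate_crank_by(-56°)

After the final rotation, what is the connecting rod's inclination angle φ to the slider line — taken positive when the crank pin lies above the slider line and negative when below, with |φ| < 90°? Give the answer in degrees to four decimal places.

set_geometry: r = 44 mm, L = 115 mm, e = 14 mm; θ ← 0°
rotate_crank_by(+89°): θ ← 0° +89° = 89°
rotate_crank_by(+62°): θ ← 89° +62° = 151°
rotate_crank_by(+57°): θ ← 151° +57° = 208°
rotate_crank_by(+85°): θ ← 208° +85° = 293°
rotate_crank_by(+89°): θ ← 293° +89° = 382°
rotate_crank_by(-50°): θ ← 382° -50° = 332°
rotate_crank_by(-56°): θ ← 332° -56° = 276°
crank pin P = (r cos θ, r sin θ) = (4.599252, -43.758963)
h = r sin θ − e = -43.758963 − 14 = -57.758963
sin φ = h / L = -57.758963 / 115 = -0.50225186
φ = arcsin(-0.50225186) = -30.149094°

-30.1491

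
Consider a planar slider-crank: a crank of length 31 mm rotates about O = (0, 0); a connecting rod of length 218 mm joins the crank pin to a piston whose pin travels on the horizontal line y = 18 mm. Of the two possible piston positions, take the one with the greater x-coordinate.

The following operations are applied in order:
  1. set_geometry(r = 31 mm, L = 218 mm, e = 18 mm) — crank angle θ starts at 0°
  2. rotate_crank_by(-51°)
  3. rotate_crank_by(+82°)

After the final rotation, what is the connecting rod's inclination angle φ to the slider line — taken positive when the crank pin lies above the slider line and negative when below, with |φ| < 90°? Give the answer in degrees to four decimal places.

-0.5345

set_geometry: r = 31 mm, L = 218 mm, e = 18 mm; θ ← 0°
rotate_crank_by(-51°): θ ← 0° -51° = -51°
rotate_crank_by(+82°): θ ← -51° +82° = 31°
crank pin P = (r cos θ, r sin θ) = (26.572186, 15.966180)
h = r sin θ − e = 15.966180 − 18 = -2.033820
sin φ = h / L = -2.033820 / 218 = -0.00932945
φ = arcsin(-0.00932945) = -0.534546°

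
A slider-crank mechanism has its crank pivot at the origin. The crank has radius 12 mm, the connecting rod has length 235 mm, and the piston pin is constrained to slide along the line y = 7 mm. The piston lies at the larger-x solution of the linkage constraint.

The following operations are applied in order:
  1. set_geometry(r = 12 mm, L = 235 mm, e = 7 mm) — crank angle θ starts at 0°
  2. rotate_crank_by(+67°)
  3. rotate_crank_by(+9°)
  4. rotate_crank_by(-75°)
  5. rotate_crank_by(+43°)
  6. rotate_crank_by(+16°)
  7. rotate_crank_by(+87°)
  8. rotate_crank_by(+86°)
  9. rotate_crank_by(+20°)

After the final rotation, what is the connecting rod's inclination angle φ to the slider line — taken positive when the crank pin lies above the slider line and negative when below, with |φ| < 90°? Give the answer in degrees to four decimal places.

-4.5092

set_geometry: r = 12 mm, L = 235 mm, e = 7 mm; θ ← 0°
rotate_crank_by(+67°): θ ← 0° +67° = 67°
rotate_crank_by(+9°): θ ← 67° +9° = 76°
rotate_crank_by(-75°): θ ← 76° -75° = 1°
rotate_crank_by(+43°): θ ← 1° +43° = 44°
rotate_crank_by(+16°): θ ← 44° +16° = 60°
rotate_crank_by(+87°): θ ← 60° +87° = 147°
rotate_crank_by(+86°): θ ← 147° +86° = 233°
rotate_crank_by(+20°): θ ← 233° +20° = 253°
crank pin P = (r cos θ, r sin θ) = (-3.508460, -11.475657)
h = r sin θ − e = -11.475657 − 7 = -18.475657
sin φ = h / L = -18.475657 / 235 = -0.07861982
φ = arcsin(-0.07861982) = -4.509237°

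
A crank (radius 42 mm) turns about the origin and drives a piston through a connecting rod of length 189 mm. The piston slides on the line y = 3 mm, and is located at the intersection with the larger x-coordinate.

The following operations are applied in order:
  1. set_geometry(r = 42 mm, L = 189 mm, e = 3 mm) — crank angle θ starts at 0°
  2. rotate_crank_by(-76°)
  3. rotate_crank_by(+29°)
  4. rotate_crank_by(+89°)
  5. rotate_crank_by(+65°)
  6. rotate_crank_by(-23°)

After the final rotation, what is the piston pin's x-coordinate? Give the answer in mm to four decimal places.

set_geometry: r = 42 mm, L = 189 mm, e = 3 mm; θ ← 0°
rotate_crank_by(-76°): θ ← 0° -76° = -76°
rotate_crank_by(+29°): θ ← -76° +29° = -47°
rotate_crank_by(+89°): θ ← -47° +89° = 42°
rotate_crank_by(+65°): θ ← 42° +65° = 107°
rotate_crank_by(-23°): θ ← 107° -23° = 84°
crank pin P = (r cos θ, r sin θ) = (4.390195, 41.769920)
h = r sin θ − e = 41.769920 − 3 = 38.769920
x = r cos θ + √(L² − h²) = 4.390195 + √(35721.0 − 1503.1067) = 4.390195 + 184.980792 = 189.370987

189.3710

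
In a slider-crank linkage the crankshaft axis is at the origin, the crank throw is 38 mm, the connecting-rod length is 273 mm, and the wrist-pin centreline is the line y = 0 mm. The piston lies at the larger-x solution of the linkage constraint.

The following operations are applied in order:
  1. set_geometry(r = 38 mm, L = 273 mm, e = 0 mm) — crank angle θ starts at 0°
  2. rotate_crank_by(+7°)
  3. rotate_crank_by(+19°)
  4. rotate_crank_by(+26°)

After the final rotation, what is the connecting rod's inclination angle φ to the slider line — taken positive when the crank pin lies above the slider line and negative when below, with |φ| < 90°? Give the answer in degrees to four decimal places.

set_geometry: r = 38 mm, L = 273 mm, e = 0 mm; θ ← 0°
rotate_crank_by(+7°): θ ← 0° +7° = 7°
rotate_crank_by(+19°): θ ← 7° +19° = 26°
rotate_crank_by(+26°): θ ← 26° +26° = 52°
crank pin P = (r cos θ, r sin θ) = (23.395136, 29.944409)
h = r sin θ − e = 29.944409 − 0 = 29.944409
sin φ = h / L = 29.944409 / 273 = 0.10968648
φ = arcsin(0.10968648) = 6.297243°

6.2972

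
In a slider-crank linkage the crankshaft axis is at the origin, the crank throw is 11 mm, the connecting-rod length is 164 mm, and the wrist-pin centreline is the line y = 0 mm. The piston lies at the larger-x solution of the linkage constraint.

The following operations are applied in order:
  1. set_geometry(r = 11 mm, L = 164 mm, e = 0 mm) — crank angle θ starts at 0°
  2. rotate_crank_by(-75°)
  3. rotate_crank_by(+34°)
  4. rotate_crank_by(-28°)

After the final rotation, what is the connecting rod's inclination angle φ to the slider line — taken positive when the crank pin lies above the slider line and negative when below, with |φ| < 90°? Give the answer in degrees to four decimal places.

-3.5901

set_geometry: r = 11 mm, L = 164 mm, e = 0 mm; θ ← 0°
rotate_crank_by(-75°): θ ← 0° -75° = -75°
rotate_crank_by(+34°): θ ← -75° +34° = -41°
rotate_crank_by(-28°): θ ← -41° -28° = -69°
crank pin P = (r cos θ, r sin θ) = (3.942047, -10.269385)
h = r sin θ − e = -10.269385 − 0 = -10.269385
sin φ = h / L = -10.269385 / 164 = -0.06261820
φ = arcsin(-0.06261820) = -3.590107°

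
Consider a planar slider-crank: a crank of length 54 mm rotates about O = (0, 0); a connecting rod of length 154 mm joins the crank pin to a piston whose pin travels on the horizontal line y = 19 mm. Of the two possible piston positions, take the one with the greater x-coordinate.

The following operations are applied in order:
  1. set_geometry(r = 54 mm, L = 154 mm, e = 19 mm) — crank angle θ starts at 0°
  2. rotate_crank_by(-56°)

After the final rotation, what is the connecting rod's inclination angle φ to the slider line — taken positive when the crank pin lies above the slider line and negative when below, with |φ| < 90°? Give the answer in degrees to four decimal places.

set_geometry: r = 54 mm, L = 154 mm, e = 19 mm; θ ← 0°
rotate_crank_by(-56°): θ ← 0° -56° = -56°
crank pin P = (r cos θ, r sin θ) = (30.196417, -44.768029)
h = r sin θ − e = -44.768029 − 19 = -63.768029
sin φ = h / L = -63.768029 / 154 = -0.41407811
φ = arcsin(-0.41407811) = -24.461274°

-24.4613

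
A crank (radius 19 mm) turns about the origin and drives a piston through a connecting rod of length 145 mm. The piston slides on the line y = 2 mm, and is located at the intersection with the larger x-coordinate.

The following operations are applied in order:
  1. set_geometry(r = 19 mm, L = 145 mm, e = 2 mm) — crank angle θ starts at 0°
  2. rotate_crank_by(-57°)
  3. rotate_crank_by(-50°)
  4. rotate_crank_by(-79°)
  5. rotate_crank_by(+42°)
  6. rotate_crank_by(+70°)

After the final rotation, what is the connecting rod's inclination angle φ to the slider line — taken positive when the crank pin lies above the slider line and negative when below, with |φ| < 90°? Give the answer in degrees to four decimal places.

-8.0335

set_geometry: r = 19 mm, L = 145 mm, e = 2 mm; θ ← 0°
rotate_crank_by(-57°): θ ← 0° -57° = -57°
rotate_crank_by(-50°): θ ← -57° -50° = -107°
rotate_crank_by(-79°): θ ← -107° -79° = -186°
rotate_crank_by(+42°): θ ← -186° +42° = -144°
rotate_crank_by(+70°): θ ← -144° +70° = -74°
crank pin P = (r cos θ, r sin θ) = (5.237110, -18.263972)
h = r sin θ − e = -18.263972 − 2 = -20.263972
sin φ = h / L = -20.263972 / 145 = -0.13975153
φ = arcsin(-0.13975153) = -8.033469°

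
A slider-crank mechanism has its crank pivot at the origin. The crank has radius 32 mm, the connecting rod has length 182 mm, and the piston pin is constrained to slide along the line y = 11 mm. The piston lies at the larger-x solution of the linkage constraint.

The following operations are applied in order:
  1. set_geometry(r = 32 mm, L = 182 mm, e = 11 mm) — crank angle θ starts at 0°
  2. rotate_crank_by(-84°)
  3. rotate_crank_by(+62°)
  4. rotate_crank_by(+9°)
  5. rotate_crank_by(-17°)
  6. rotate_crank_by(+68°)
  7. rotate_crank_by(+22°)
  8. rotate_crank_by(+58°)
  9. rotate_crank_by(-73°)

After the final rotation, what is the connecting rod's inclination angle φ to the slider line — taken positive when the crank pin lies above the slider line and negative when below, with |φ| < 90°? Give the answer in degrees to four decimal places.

3.6629

set_geometry: r = 32 mm, L = 182 mm, e = 11 mm; θ ← 0°
rotate_crank_by(-84°): θ ← 0° -84° = -84°
rotate_crank_by(+62°): θ ← -84° +62° = -22°
rotate_crank_by(+9°): θ ← -22° +9° = -13°
rotate_crank_by(-17°): θ ← -13° -17° = -30°
rotate_crank_by(+68°): θ ← -30° +68° = 38°
rotate_crank_by(+22°): θ ← 38° +22° = 60°
rotate_crank_by(+58°): θ ← 60° +58° = 118°
rotate_crank_by(-73°): θ ← 118° -73° = 45°
crank pin P = (r cos θ, r sin θ) = (22.627417, 22.627417)
h = r sin θ − e = 22.627417 − 11 = 11.627417
sin φ = h / L = 11.627417 / 182 = 0.06388691
φ = arcsin(0.06388691) = 3.662945°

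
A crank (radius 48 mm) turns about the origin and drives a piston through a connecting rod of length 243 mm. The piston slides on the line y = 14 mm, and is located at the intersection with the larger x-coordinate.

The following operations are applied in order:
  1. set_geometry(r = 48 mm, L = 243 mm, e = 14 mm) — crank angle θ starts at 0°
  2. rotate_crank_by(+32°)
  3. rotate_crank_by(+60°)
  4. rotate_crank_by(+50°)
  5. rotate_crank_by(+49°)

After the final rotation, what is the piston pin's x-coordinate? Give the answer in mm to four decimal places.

194.7758

set_geometry: r = 48 mm, L = 243 mm, e = 14 mm; θ ← 0°
rotate_crank_by(+32°): θ ← 0° +32° = 32°
rotate_crank_by(+60°): θ ← 32° +60° = 92°
rotate_crank_by(+50°): θ ← 92° +50° = 142°
rotate_crank_by(+49°): θ ← 142° +49° = 191°
crank pin P = (r cos θ, r sin θ) = (-47.118105, -9.158832)
h = r sin θ − e = -9.158832 − 14 = -23.158832
x = r cos θ + √(L² − h²) = -47.118105 + √(59049.0 − 536.3315) = -47.118105 + 241.893920 = 194.775815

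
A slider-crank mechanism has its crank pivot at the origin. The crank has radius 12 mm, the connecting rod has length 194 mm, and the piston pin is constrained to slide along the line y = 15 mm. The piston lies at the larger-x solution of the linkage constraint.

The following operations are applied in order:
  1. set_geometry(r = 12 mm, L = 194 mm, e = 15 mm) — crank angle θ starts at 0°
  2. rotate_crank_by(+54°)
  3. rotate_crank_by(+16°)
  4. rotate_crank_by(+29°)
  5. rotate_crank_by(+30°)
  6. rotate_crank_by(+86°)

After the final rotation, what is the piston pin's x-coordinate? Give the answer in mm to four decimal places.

182.9320

set_geometry: r = 12 mm, L = 194 mm, e = 15 mm; θ ← 0°
rotate_crank_by(+54°): θ ← 0° +54° = 54°
rotate_crank_by(+16°): θ ← 54° +16° = 70°
rotate_crank_by(+29°): θ ← 70° +29° = 99°
rotate_crank_by(+30°): θ ← 99° +30° = 129°
rotate_crank_by(+86°): θ ← 129° +86° = 215°
crank pin P = (r cos θ, r sin θ) = (-9.829825, -6.882917)
h = r sin θ − e = -6.882917 − 15 = -21.882917
x = r cos θ + √(L² − h²) = -9.829825 + √(37636.0 − 478.8621) = -9.829825 + 192.761868 = 182.932044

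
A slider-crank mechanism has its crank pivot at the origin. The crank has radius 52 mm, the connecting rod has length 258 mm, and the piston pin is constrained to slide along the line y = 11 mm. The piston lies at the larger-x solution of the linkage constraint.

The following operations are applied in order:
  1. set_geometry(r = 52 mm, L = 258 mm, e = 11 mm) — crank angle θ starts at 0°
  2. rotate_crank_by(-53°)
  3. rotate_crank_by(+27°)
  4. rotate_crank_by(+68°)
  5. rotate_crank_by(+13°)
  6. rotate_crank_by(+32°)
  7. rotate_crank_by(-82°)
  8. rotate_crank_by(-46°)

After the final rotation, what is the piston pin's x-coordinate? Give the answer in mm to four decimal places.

293.2698

set_geometry: r = 52 mm, L = 258 mm, e = 11 mm; θ ← 0°
rotate_crank_by(-53°): θ ← 0° -53° = -53°
rotate_crank_by(+27°): θ ← -53° +27° = -26°
rotate_crank_by(+68°): θ ← -26° +68° = 42°
rotate_crank_by(+13°): θ ← 42° +13° = 55°
rotate_crank_by(+32°): θ ← 55° +32° = 87°
rotate_crank_by(-82°): θ ← 87° -82° = 5°
rotate_crank_by(-46°): θ ← 5° -46° = -41°
crank pin P = (r cos θ, r sin θ) = (39.244898, -34.115070)
h = r sin θ − e = -34.115070 − 11 = -45.115070
x = r cos θ + √(L² − h²) = 39.244898 + √(66564.0 − 2035.3695) = 39.244898 + 254.024862 = 293.269760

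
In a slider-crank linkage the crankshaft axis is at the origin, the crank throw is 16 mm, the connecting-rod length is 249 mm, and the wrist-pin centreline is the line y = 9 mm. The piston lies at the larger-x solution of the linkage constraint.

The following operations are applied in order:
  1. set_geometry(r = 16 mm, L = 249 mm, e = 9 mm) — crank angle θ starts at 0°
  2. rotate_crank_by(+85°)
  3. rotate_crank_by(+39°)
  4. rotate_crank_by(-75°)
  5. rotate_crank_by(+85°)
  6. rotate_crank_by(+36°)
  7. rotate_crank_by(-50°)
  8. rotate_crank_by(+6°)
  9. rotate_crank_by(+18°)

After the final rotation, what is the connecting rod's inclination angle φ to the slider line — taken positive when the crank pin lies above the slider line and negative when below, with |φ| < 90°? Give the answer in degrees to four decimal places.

set_geometry: r = 16 mm, L = 249 mm, e = 9 mm; θ ← 0°
rotate_crank_by(+85°): θ ← 0° +85° = 85°
rotate_crank_by(+39°): θ ← 85° +39° = 124°
rotate_crank_by(-75°): θ ← 124° -75° = 49°
rotate_crank_by(+85°): θ ← 49° +85° = 134°
rotate_crank_by(+36°): θ ← 134° +36° = 170°
rotate_crank_by(-50°): θ ← 170° -50° = 120°
rotate_crank_by(+6°): θ ← 120° +6° = 126°
rotate_crank_by(+18°): θ ← 126° +18° = 144°
crank pin P = (r cos θ, r sin θ) = (-12.944272, 9.404564)
h = r sin θ − e = 9.404564 − 9 = 0.404564
sin φ = h / L = 0.404564 / 249 = 0.00162476
φ = arcsin(0.00162476) = 0.093092°

0.0931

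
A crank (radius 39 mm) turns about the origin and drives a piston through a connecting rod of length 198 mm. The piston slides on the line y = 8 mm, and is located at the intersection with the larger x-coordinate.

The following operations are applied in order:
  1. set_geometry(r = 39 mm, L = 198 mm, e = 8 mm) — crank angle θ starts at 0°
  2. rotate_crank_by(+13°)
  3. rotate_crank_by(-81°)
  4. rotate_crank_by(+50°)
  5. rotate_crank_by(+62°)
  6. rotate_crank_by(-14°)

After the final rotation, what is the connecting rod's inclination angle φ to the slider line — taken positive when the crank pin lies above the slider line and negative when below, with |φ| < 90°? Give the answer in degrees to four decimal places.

set_geometry: r = 39 mm, L = 198 mm, e = 8 mm; θ ← 0°
rotate_crank_by(+13°): θ ← 0° +13° = 13°
rotate_crank_by(-81°): θ ← 13° -81° = -68°
rotate_crank_by(+50°): θ ← -68° +50° = -18°
rotate_crank_by(+62°): θ ← -18° +62° = 44°
rotate_crank_by(-14°): θ ← 44° -14° = 30°
crank pin P = (r cos θ, r sin θ) = (33.774991, 19.500000)
h = r sin θ − e = 19.500000 − 8 = 11.500000
sin φ = h / L = 11.500000 / 198 = 0.05808081
φ = arcsin(0.05808081) = 3.329659°

3.3297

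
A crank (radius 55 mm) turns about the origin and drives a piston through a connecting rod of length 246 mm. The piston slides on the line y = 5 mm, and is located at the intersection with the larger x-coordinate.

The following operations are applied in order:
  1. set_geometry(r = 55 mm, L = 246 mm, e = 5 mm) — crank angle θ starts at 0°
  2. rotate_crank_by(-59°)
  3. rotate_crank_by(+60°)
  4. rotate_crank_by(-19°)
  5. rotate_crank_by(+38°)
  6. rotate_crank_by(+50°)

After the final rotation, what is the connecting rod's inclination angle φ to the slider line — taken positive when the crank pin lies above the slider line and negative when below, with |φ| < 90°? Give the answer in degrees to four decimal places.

10.9393

set_geometry: r = 55 mm, L = 246 mm, e = 5 mm; θ ← 0°
rotate_crank_by(-59°): θ ← 0° -59° = -59°
rotate_crank_by(+60°): θ ← -59° +60° = 1°
rotate_crank_by(-19°): θ ← 1° -19° = -18°
rotate_crank_by(+38°): θ ← -18° +38° = 20°
rotate_crank_by(+50°): θ ← 20° +50° = 70°
crank pin P = (r cos θ, r sin θ) = (18.811108, 51.683094)
h = r sin θ − e = 51.683094 − 5 = 46.683094
sin φ = h / L = 46.683094 / 246 = 0.18976868
φ = arcsin(0.18976868) = 10.939285°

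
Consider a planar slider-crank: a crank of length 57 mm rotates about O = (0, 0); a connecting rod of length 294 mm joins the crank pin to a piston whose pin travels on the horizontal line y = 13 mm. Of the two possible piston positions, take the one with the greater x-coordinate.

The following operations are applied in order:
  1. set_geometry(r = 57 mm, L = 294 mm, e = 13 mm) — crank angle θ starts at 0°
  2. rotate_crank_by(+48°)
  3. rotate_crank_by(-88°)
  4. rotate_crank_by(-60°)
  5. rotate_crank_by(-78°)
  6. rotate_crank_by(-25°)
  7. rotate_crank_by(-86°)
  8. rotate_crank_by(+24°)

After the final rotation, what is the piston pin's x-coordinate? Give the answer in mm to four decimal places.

285.7537

set_geometry: r = 57 mm, L = 294 mm, e = 13 mm; θ ← 0°
rotate_crank_by(+48°): θ ← 0° +48° = 48°
rotate_crank_by(-88°): θ ← 48° -88° = -40°
rotate_crank_by(-60°): θ ← -40° -60° = -100°
rotate_crank_by(-78°): θ ← -100° -78° = -178°
rotate_crank_by(-25°): θ ← -178° -25° = -203°
rotate_crank_by(-86°): θ ← -203° -86° = -289°
rotate_crank_by(+24°): θ ← -289° +24° = -265°
crank pin P = (r cos θ, r sin θ) = (-4.967877, 56.783098)
h = r sin θ − e = 56.783098 − 13 = 43.783098
x = r cos θ + √(L² − h²) = -4.967877 + √(86436.0 − 1916.9597) = -4.967877 + 290.721586 = 285.753708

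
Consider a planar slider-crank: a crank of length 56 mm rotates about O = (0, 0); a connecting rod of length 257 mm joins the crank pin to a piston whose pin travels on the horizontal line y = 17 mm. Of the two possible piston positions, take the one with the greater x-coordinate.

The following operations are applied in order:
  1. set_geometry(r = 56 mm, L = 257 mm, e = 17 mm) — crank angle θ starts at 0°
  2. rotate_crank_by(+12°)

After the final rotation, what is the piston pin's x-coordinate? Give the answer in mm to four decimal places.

311.7204

set_geometry: r = 56 mm, L = 257 mm, e = 17 mm; θ ← 0°
rotate_crank_by(+12°): θ ← 0° +12° = 12°
crank pin P = (r cos θ, r sin θ) = (54.776266, 11.643055)
h = r sin θ − e = 11.643055 − 17 = -5.356945
x = r cos θ + √(L² − h²) = 54.776266 + √(66049.0 − 28.6969) = 54.776266 + 256.944163 = 311.720429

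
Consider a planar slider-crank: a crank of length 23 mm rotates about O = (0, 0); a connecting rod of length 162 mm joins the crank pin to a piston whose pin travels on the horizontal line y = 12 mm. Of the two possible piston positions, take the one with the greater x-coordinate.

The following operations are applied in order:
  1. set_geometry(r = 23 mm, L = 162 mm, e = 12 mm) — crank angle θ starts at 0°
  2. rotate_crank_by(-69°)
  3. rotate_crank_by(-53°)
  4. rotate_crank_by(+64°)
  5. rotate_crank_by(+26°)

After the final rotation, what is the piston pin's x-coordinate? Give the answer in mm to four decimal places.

set_geometry: r = 23 mm, L = 162 mm, e = 12 mm; θ ← 0°
rotate_crank_by(-69°): θ ← 0° -69° = -69°
rotate_crank_by(-53°): θ ← -69° -53° = -122°
rotate_crank_by(+64°): θ ← -122° +64° = -58°
rotate_crank_by(+26°): θ ← -58° +26° = -32°
crank pin P = (r cos θ, r sin θ) = (19.505106, -12.188143)
h = r sin θ − e = -12.188143 − 12 = -24.188143
x = r cos θ + √(L² − h²) = 19.505106 + √(26244.0 − 585.0663) = 19.505106 + 160.184062 = 179.689168

179.6892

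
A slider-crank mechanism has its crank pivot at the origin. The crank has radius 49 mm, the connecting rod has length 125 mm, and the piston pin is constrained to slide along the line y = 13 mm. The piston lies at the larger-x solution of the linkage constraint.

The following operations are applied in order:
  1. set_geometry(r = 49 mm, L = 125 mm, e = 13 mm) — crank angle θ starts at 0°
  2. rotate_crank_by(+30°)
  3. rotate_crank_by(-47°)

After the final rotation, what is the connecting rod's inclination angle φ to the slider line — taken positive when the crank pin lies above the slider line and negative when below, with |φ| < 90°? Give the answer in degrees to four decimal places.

-12.6274

set_geometry: r = 49 mm, L = 125 mm, e = 13 mm; θ ← 0°
rotate_crank_by(+30°): θ ← 0° +30° = 30°
rotate_crank_by(-47°): θ ← 30° -47° = -17°
crank pin P = (r cos θ, r sin θ) = (46.858933, -14.326214)
h = r sin θ − e = -14.326214 − 13 = -27.326214
sin φ = h / L = -27.326214 / 125 = -0.21860971
φ = arcsin(-0.21860971) = -12.627388°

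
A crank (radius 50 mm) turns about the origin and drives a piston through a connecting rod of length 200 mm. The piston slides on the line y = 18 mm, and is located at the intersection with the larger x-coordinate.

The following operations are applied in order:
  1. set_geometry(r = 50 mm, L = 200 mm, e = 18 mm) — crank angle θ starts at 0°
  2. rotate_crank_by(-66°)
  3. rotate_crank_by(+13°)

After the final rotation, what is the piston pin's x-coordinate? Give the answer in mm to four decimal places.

set_geometry: r = 50 mm, L = 200 mm, e = 18 mm; θ ← 0°
rotate_crank_by(-66°): θ ← 0° -66° = -66°
rotate_crank_by(+13°): θ ← -66° +13° = -53°
crank pin P = (r cos θ, r sin θ) = (30.090751, -39.931776)
h = r sin θ − e = -39.931776 − 18 = -57.931776
x = r cos θ + √(L² − h²) = 30.090751 + √(40000.0 − 3356.0906) = 30.090751 + 191.425989 = 221.516740

221.5167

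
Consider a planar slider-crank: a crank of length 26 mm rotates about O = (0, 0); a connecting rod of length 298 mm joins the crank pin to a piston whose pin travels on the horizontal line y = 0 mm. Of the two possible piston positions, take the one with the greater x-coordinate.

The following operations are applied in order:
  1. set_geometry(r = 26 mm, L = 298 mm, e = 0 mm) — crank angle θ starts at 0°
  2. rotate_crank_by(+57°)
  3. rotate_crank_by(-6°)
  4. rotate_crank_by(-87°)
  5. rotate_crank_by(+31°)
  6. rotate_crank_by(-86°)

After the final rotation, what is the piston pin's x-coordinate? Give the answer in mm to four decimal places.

set_geometry: r = 26 mm, L = 298 mm, e = 0 mm; θ ← 0°
rotate_crank_by(+57°): θ ← 0° +57° = 57°
rotate_crank_by(-6°): θ ← 57° -6° = 51°
rotate_crank_by(-87°): θ ← 51° -87° = -36°
rotate_crank_by(+31°): θ ← -36° +31° = -5°
rotate_crank_by(-86°): θ ← -5° -86° = -91°
crank pin P = (r cos θ, r sin θ) = (-0.453763, -25.996040)
h = r sin θ − e = -25.996040 − 0 = -25.996040
x = r cos θ + √(L² − h²) = -0.453763 + √(88804.0 − 675.7941) = -0.453763 + 296.863952 = 296.410189

296.4102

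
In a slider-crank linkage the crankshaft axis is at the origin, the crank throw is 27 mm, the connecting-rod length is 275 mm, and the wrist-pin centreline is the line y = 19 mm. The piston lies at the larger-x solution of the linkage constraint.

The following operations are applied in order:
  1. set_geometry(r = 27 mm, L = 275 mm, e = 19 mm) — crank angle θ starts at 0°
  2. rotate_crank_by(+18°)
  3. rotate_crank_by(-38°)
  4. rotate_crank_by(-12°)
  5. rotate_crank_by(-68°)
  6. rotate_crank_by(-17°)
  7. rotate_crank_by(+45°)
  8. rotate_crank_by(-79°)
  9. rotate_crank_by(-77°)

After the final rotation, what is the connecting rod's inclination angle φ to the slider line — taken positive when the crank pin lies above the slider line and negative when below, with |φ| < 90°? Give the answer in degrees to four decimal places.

0.2219

set_geometry: r = 27 mm, L = 275 mm, e = 19 mm; θ ← 0°
rotate_crank_by(+18°): θ ← 0° +18° = 18°
rotate_crank_by(-38°): θ ← 18° -38° = -20°
rotate_crank_by(-12°): θ ← -20° -12° = -32°
rotate_crank_by(-68°): θ ← -32° -68° = -100°
rotate_crank_by(-17°): θ ← -100° -17° = -117°
rotate_crank_by(+45°): θ ← -117° +45° = -72°
rotate_crank_by(-79°): θ ← -72° -79° = -151°
rotate_crank_by(-77°): θ ← -151° -77° = -228°
crank pin P = (r cos θ, r sin θ) = (-18.066526, 20.064910)
h = r sin θ − e = 20.064910 − 19 = 1.064910
sin φ = h / L = 1.064910 / 275 = 0.00387240
φ = arcsin(0.00387240) = 0.221873°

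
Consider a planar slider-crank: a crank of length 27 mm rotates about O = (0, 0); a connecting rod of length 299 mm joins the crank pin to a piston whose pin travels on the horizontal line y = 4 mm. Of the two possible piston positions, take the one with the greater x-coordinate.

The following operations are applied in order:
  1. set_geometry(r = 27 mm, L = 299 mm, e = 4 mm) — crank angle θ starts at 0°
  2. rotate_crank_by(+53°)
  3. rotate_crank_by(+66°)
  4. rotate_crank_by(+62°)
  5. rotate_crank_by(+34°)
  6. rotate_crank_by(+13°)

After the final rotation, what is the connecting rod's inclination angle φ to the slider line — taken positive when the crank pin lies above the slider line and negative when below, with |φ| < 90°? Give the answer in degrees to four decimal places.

set_geometry: r = 27 mm, L = 299 mm, e = 4 mm; θ ← 0°
rotate_crank_by(+53°): θ ← 0° +53° = 53°
rotate_crank_by(+66°): θ ← 53° +66° = 119°
rotate_crank_by(+62°): θ ← 119° +62° = 181°
rotate_crank_by(+34°): θ ← 181° +34° = 215°
rotate_crank_by(+13°): θ ← 215° +13° = 228°
crank pin P = (r cos θ, r sin θ) = (-18.066526, -20.064910)
h = r sin θ − e = -20.064910 − 4 = -24.064910
sin φ = h / L = -24.064910 / 299 = -0.08048465
φ = arcsin(-0.08048465) = -4.616424°

-4.6164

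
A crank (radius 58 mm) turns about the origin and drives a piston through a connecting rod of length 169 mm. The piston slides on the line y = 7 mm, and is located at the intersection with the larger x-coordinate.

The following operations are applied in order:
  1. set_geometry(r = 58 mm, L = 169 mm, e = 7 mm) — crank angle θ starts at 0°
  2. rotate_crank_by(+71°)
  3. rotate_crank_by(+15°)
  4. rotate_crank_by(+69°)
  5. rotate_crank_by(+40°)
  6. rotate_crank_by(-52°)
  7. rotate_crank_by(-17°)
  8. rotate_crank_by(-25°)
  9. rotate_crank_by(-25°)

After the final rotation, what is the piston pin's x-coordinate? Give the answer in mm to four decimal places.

set_geometry: r = 58 mm, L = 169 mm, e = 7 mm; θ ← 0°
rotate_crank_by(+71°): θ ← 0° +71° = 71°
rotate_crank_by(+15°): θ ← 71° +15° = 86°
rotate_crank_by(+69°): θ ← 86° +69° = 155°
rotate_crank_by(+40°): θ ← 155° +40° = 195°
rotate_crank_by(-52°): θ ← 195° -52° = 143°
rotate_crank_by(-17°): θ ← 143° -17° = 126°
rotate_crank_by(-25°): θ ← 126° -25° = 101°
rotate_crank_by(-25°): θ ← 101° -25° = 76°
crank pin P = (r cos θ, r sin θ) = (14.031470, 56.277152)
h = r sin θ − e = 56.277152 − 7 = 49.277152
x = r cos θ + √(L² − h²) = 14.031470 + √(28561.0 − 2428.2377) = 14.031470 + 161.656309 = 175.687779

175.6878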